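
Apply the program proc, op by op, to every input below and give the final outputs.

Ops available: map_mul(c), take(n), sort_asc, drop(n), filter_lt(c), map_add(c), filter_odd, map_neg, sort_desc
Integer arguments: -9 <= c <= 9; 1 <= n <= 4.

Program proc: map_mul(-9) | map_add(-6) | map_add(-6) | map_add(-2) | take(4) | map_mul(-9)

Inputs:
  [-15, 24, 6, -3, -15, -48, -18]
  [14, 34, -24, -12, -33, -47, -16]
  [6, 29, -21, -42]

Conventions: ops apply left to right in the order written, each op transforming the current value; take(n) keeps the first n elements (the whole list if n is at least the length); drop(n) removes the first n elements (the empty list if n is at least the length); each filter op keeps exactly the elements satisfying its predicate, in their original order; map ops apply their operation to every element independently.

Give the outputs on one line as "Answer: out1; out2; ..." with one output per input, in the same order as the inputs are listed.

[-1089, 2070, 612, -117]; [1260, 2880, -1818, -846]; [612, 2475, -1575, -3276]

Execution, op by op:
  [-15, 24, 6, -3, -15, -48, -18] -> [135, -216, -54, 27, 135, 432, 162] -> [129, -222, -60, 21, 129, 426, 156] -> [123, -228, -66, 15, 123, 420, 150] -> [121, -230, -68, 13, 121, 418, 148] -> [121, -230, -68, 13] -> [-1089, 2070, 612, -117]
  [14, 34, -24, -12, -33, -47, -16] -> [-126, -306, 216, 108, 297, 423, 144] -> [-132, -312, 210, 102, 291, 417, 138] -> [-138, -318, 204, 96, 285, 411, 132] -> [-140, -320, 202, 94, 283, 409, 130] -> [-140, -320, 202, 94] -> [1260, 2880, -1818, -846]
  [6, 29, -21, -42] -> [-54, -261, 189, 378] -> [-60, -267, 183, 372] -> [-66, -273, 177, 366] -> [-68, -275, 175, 364] -> [-68, -275, 175, 364] -> [612, 2475, -1575, -3276]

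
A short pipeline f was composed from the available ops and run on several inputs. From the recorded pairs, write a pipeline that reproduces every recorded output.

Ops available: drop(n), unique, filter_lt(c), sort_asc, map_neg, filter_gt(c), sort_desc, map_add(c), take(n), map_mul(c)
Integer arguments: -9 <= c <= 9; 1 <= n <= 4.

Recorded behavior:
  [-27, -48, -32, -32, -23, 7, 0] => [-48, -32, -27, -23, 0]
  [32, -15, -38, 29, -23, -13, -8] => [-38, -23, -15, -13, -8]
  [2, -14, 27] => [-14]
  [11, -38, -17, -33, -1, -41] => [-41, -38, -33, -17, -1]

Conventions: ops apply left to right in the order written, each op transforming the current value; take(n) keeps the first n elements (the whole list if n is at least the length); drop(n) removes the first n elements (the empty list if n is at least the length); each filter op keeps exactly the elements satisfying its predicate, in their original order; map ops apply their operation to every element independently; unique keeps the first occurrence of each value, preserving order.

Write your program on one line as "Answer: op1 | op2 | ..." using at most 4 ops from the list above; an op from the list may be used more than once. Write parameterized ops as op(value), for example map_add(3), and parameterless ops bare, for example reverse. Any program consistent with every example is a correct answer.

unique | sort_asc | filter_lt(1)

Check, running the answer program on each example:
  [-27, -48, -32, -32, -23, 7, 0] -> [-27, -48, -32, -23, 7, 0] -> [-48, -32, -27, -23, 0, 7] -> [-48, -32, -27, -23, 0]
  [32, -15, -38, 29, -23, -13, -8] -> [32, -15, -38, 29, -23, -13, -8] -> [-38, -23, -15, -13, -8, 29, 32] -> [-38, -23, -15, -13, -8]
  [2, -14, 27] -> [2, -14, 27] -> [-14, 2, 27] -> [-14]
  [11, -38, -17, -33, -1, -41] -> [11, -38, -17, -33, -1, -41] -> [-41, -38, -33, -17, -1, 11] -> [-41, -38, -33, -17, -1]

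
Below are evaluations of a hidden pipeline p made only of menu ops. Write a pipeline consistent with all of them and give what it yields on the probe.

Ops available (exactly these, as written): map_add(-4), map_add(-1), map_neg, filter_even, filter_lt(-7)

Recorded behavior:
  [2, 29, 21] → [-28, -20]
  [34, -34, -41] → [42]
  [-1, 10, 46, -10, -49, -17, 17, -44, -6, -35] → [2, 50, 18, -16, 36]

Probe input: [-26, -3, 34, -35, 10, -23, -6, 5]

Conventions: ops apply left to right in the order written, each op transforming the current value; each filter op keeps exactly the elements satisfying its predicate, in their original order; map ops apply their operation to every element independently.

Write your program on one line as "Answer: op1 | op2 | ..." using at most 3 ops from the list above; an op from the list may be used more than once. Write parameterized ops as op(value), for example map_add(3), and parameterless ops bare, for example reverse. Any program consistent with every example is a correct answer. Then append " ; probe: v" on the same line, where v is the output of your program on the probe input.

map_add(-1) | filter_even | map_neg ; probe: [4, 36, 24, -4]

Check, running the answer program on each example:
  [2, 29, 21] -> [1, 28, 20] -> [28, 20] -> [-28, -20]
  [34, -34, -41] -> [33, -35, -42] -> [-42] -> [42]
  [-1, 10, 46, -10, -49, -17, 17, -44, -6, -35] -> [-2, 9, 45, -11, -50, -18, 16, -45, -7, -36] -> [-2, -50, -18, 16, -36] -> [2, 50, 18, -16, 36]
  probe: [-26, -3, 34, -35, 10, -23, -6, 5] -> [-27, -4, 33, -36, 9, -24, -7, 4] -> [-4, -36, -24, 4] -> [4, 36, 24, -4]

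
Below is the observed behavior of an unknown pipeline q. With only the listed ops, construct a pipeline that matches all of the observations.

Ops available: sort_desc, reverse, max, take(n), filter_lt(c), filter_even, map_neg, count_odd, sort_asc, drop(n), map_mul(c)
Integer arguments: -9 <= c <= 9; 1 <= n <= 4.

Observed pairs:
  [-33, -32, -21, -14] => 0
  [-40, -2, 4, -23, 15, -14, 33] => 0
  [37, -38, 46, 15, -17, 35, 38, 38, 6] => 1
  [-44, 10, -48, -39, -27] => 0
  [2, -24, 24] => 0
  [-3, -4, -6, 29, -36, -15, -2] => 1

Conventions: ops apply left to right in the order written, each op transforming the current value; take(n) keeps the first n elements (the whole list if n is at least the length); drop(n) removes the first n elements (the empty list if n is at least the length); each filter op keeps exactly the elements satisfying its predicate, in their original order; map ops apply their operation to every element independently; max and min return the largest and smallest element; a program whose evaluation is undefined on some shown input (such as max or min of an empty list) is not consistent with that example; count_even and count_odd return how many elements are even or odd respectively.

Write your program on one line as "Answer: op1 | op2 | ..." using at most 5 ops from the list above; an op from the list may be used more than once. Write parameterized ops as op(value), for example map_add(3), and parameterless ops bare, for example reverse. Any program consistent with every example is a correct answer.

map_neg | filter_lt(5) | take(1) | count_odd

Check, running the answer program on each example:
  [-33, -32, -21, -14] -> [33, 32, 21, 14] -> [] -> [] -> 0
  [-40, -2, 4, -23, 15, -14, 33] -> [40, 2, -4, 23, -15, 14, -33] -> [2, -4, -15, -33] -> [2] -> 0
  [37, -38, 46, 15, -17, 35, 38, 38, 6] -> [-37, 38, -46, -15, 17, -35, -38, -38, -6] -> [-37, -46, -15, -35, -38, -38, -6] -> [-37] -> 1
  [-44, 10, -48, -39, -27] -> [44, -10, 48, 39, 27] -> [-10] -> [-10] -> 0
  [2, -24, 24] -> [-2, 24, -24] -> [-2, -24] -> [-2] -> 0
  [-3, -4, -6, 29, -36, -15, -2] -> [3, 4, 6, -29, 36, 15, 2] -> [3, 4, -29, 2] -> [3] -> 1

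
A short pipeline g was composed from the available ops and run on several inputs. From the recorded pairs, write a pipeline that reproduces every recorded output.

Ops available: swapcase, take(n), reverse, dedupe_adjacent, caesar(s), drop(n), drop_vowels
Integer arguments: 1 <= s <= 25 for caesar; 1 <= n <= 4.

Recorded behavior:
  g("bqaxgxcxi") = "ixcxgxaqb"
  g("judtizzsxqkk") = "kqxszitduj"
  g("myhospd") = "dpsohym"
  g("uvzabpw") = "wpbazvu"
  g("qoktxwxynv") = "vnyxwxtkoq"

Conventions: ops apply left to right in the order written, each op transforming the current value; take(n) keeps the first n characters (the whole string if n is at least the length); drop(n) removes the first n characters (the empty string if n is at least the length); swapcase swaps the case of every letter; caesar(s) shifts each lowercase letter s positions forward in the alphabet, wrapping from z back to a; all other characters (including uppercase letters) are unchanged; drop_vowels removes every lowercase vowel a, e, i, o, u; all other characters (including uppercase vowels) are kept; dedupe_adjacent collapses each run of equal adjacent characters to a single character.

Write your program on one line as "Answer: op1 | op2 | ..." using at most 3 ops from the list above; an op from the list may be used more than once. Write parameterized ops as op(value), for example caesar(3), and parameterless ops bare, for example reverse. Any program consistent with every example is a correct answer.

dedupe_adjacent | reverse

Check, running the answer program on each example:
  "bqaxgxcxi" -> "bqaxgxcxi" -> "ixcxgxaqb"
  "judtizzsxqkk" -> "judtizsxqk" -> "kqxszitduj"
  "myhospd" -> "myhospd" -> "dpsohym"
  "uvzabpw" -> "uvzabpw" -> "wpbazvu"
  "qoktxwxynv" -> "qoktxwxynv" -> "vnyxwxtkoq"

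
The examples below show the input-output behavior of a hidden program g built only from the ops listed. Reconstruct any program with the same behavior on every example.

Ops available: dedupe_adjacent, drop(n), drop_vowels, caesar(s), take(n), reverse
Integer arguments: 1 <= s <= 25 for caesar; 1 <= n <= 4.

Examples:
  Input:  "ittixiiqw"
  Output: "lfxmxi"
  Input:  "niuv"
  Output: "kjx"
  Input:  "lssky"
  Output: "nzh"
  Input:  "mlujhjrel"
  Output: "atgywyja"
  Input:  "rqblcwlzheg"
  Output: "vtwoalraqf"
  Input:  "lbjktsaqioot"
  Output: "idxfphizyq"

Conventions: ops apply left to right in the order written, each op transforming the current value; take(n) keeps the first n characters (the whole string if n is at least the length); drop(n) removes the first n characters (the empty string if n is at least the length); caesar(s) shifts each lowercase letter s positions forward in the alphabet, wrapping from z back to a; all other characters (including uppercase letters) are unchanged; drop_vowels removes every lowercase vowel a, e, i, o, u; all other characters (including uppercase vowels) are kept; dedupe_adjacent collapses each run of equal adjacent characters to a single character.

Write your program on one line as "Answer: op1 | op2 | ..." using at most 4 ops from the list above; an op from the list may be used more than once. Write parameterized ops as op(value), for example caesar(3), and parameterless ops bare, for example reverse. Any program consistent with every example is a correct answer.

dedupe_adjacent | drop(1) | caesar(15) | reverse

Check, running the answer program on each example:
  "ittixiiqw" -> "itixiqw" -> "tixiqw" -> "ixmxfl" -> "lfxmxi"
  "niuv" -> "niuv" -> "iuv" -> "xjk" -> "kjx"
  "lssky" -> "lsky" -> "sky" -> "hzn" -> "nzh"
  "mlujhjrel" -> "mlujhjrel" -> "lujhjrel" -> "ajywygta" -> "atgywyja"
  "rqblcwlzheg" -> "rqblcwlzheg" -> "qblcwlzheg" -> "fqarlaowtv" -> "vtwoalraqf"
  "lbjktsaqioot" -> "lbjktsaqiot" -> "bjktsaqiot" -> "qyzihpfxdi" -> "idxfphizyq"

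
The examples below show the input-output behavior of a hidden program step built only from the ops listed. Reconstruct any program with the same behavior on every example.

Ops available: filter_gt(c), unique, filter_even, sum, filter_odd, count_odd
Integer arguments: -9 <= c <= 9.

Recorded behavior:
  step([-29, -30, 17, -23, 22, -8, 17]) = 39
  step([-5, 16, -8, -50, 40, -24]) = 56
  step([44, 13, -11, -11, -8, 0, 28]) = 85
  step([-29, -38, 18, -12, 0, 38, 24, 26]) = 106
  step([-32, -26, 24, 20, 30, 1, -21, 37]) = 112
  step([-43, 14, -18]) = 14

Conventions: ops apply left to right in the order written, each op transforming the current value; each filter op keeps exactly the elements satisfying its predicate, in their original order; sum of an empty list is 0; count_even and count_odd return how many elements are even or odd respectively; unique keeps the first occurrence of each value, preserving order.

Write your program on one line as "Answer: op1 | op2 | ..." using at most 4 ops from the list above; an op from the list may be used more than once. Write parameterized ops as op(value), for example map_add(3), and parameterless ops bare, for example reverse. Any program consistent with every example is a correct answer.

unique | filter_gt(-2) | sum

Check, running the answer program on each example:
  [-29, -30, 17, -23, 22, -8, 17] -> [-29, -30, 17, -23, 22, -8] -> [17, 22] -> 39
  [-5, 16, -8, -50, 40, -24] -> [-5, 16, -8, -50, 40, -24] -> [16, 40] -> 56
  [44, 13, -11, -11, -8, 0, 28] -> [44, 13, -11, -8, 0, 28] -> [44, 13, 0, 28] -> 85
  [-29, -38, 18, -12, 0, 38, 24, 26] -> [-29, -38, 18, -12, 0, 38, 24, 26] -> [18, 0, 38, 24, 26] -> 106
  [-32, -26, 24, 20, 30, 1, -21, 37] -> [-32, -26, 24, 20, 30, 1, -21, 37] -> [24, 20, 30, 1, 37] -> 112
  [-43, 14, -18] -> [-43, 14, -18] -> [14] -> 14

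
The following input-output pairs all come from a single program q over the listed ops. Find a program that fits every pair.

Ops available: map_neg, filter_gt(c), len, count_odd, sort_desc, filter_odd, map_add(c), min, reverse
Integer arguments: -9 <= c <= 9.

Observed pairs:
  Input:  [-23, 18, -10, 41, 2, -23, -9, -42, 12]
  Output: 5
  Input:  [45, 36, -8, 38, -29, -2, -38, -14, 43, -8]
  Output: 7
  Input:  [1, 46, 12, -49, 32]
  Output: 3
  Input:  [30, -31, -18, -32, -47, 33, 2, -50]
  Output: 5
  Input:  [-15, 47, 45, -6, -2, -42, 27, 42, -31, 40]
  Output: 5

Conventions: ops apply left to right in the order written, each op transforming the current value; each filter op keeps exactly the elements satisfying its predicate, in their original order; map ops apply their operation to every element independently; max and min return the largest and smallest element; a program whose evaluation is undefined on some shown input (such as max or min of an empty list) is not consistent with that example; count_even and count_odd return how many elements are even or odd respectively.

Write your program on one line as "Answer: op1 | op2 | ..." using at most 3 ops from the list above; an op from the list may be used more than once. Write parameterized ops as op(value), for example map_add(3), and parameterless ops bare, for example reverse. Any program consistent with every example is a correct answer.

map_add(-3) | count_odd

Check, running the answer program on each example:
  [-23, 18, -10, 41, 2, -23, -9, -42, 12] -> [-26, 15, -13, 38, -1, -26, -12, -45, 9] -> 5
  [45, 36, -8, 38, -29, -2, -38, -14, 43, -8] -> [42, 33, -11, 35, -32, -5, -41, -17, 40, -11] -> 7
  [1, 46, 12, -49, 32] -> [-2, 43, 9, -52, 29] -> 3
  [30, -31, -18, -32, -47, 33, 2, -50] -> [27, -34, -21, -35, -50, 30, -1, -53] -> 5
  [-15, 47, 45, -6, -2, -42, 27, 42, -31, 40] -> [-18, 44, 42, -9, -5, -45, 24, 39, -34, 37] -> 5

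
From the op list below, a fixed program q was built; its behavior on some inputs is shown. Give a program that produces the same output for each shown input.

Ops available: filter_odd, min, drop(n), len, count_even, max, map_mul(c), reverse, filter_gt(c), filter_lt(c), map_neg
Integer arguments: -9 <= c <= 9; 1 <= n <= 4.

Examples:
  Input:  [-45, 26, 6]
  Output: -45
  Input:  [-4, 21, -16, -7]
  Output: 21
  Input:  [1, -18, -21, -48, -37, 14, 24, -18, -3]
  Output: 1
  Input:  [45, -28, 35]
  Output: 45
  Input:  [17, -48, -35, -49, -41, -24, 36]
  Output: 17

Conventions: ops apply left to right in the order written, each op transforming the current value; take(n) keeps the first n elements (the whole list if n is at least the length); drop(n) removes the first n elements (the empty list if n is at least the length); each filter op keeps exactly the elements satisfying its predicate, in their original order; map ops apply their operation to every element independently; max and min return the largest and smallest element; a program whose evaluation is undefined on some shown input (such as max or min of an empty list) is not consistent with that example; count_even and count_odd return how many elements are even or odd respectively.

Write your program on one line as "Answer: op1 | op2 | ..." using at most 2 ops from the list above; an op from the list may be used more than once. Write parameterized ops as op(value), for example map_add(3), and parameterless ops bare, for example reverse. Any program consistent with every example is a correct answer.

filter_odd | max

Check, running the answer program on each example:
  [-45, 26, 6] -> [-45] -> -45
  [-4, 21, -16, -7] -> [21, -7] -> 21
  [1, -18, -21, -48, -37, 14, 24, -18, -3] -> [1, -21, -37, -3] -> 1
  [45, -28, 35] -> [45, 35] -> 45
  [17, -48, -35, -49, -41, -24, 36] -> [17, -35, -49, -41] -> 17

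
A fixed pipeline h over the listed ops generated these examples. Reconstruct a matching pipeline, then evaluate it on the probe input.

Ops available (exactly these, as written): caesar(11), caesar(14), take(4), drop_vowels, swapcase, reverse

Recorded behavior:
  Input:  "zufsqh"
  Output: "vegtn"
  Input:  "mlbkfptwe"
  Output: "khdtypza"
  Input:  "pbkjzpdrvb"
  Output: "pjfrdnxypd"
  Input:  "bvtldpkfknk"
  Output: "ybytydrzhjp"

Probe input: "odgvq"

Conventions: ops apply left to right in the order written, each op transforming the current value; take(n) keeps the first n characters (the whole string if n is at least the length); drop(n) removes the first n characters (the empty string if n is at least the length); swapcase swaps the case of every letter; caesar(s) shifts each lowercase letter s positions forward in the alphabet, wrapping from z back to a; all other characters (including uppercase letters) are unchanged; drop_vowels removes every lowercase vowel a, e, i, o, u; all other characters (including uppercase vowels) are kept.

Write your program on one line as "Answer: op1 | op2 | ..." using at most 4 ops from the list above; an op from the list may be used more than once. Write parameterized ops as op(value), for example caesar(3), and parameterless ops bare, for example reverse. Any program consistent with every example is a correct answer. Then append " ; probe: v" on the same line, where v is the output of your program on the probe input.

drop_vowels | caesar(14) | reverse ; probe: "ejur"

Check, running the answer program on each example:
  "zufsqh" -> "zfsqh" -> "ntgev" -> "vegtn"
  "mlbkfptwe" -> "mlbkfptw" -> "azpytdhk" -> "khdtypza"
  "pbkjzpdrvb" -> "pbkjzpdrvb" -> "dpyxndrfjp" -> "pjfrdnxypd"
  "bvtldpkfknk" -> "bvtldpkfknk" -> "pjhzrdytyby" -> "ybytydrzhjp"
  probe: "odgvq" -> "dgvq" -> "ruje" -> "ejur"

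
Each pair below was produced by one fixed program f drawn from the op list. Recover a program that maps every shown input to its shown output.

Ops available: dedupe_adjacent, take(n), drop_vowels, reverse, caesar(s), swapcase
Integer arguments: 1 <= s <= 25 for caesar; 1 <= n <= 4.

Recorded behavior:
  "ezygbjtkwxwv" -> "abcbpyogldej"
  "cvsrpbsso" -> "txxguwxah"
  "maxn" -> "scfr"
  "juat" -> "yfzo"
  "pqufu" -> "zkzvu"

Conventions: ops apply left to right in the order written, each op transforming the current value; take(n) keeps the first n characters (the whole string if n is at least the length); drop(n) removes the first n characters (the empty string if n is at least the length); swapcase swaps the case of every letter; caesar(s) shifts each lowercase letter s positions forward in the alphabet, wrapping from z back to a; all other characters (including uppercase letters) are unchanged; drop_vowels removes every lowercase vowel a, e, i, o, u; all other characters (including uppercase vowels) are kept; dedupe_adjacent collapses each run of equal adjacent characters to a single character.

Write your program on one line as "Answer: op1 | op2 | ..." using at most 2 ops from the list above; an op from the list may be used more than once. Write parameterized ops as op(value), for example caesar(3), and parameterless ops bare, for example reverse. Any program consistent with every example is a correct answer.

reverse | caesar(5)

Check, running the answer program on each example:
  "ezygbjtkwxwv" -> "vwxwktjbgyze" -> "abcbpyogldej"
  "cvsrpbsso" -> "ossbprsvc" -> "txxguwxah"
  "maxn" -> "nxam" -> "scfr"
  "juat" -> "tauj" -> "yfzo"
  "pqufu" -> "ufuqp" -> "zkzvu"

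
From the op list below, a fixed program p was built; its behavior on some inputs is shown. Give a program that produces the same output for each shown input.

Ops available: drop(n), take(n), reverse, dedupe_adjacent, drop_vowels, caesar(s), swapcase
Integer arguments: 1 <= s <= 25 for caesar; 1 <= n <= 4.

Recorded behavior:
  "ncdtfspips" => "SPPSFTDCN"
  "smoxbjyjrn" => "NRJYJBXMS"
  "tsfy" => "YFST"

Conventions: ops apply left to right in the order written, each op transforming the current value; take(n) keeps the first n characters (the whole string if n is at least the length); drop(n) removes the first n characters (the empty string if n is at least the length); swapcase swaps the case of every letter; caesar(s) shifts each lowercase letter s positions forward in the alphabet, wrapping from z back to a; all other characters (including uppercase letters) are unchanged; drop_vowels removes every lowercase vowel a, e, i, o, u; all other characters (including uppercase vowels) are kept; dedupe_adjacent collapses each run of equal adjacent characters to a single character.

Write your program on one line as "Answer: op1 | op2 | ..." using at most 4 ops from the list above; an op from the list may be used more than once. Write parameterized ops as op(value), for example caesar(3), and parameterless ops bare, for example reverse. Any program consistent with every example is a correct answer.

reverse | drop_vowels | swapcase

Check, running the answer program on each example:
  "ncdtfspips" -> "spipsftdcn" -> "sppsftdcn" -> "SPPSFTDCN"
  "smoxbjyjrn" -> "nrjyjbxoms" -> "nrjyjbxms" -> "NRJYJBXMS"
  "tsfy" -> "yfst" -> "yfst" -> "YFST"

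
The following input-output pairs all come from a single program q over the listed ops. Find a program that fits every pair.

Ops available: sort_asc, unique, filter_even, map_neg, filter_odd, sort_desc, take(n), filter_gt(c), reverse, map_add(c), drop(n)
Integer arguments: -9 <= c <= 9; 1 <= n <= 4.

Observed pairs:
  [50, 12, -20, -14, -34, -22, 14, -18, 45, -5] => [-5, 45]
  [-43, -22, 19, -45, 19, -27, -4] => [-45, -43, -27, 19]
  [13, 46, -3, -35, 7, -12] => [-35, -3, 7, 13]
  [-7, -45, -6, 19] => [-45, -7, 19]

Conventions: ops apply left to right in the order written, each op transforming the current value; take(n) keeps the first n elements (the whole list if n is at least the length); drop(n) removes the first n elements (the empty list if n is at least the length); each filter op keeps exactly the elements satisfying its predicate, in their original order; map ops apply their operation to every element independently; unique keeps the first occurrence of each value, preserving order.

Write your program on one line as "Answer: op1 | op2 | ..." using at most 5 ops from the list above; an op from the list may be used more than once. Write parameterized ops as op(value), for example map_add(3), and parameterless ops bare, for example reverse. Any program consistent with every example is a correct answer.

filter_odd | sort_asc | sort_desc | unique | reverse

Check, running the answer program on each example:
  [50, 12, -20, -14, -34, -22, 14, -18, 45, -5] -> [45, -5] -> [-5, 45] -> [45, -5] -> [45, -5] -> [-5, 45]
  [-43, -22, 19, -45, 19, -27, -4] -> [-43, 19, -45, 19, -27] -> [-45, -43, -27, 19, 19] -> [19, 19, -27, -43, -45] -> [19, -27, -43, -45] -> [-45, -43, -27, 19]
  [13, 46, -3, -35, 7, -12] -> [13, -3, -35, 7] -> [-35, -3, 7, 13] -> [13, 7, -3, -35] -> [13, 7, -3, -35] -> [-35, -3, 7, 13]
  [-7, -45, -6, 19] -> [-7, -45, 19] -> [-45, -7, 19] -> [19, -7, -45] -> [19, -7, -45] -> [-45, -7, 19]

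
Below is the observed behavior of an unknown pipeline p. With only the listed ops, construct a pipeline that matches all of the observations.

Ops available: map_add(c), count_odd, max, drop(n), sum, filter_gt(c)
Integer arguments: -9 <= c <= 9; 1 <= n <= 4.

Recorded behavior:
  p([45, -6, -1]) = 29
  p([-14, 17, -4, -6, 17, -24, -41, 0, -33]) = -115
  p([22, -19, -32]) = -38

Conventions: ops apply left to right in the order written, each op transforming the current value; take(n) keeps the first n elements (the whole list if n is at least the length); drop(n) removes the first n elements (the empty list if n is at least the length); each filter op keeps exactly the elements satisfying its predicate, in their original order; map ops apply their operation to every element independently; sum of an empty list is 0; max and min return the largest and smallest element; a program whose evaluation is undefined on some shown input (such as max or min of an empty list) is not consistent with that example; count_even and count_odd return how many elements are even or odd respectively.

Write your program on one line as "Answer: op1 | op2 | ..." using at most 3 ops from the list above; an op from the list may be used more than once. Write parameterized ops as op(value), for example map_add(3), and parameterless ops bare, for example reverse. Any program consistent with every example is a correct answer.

map_add(-8) | map_add(5) | sum

Check, running the answer program on each example:
  [45, -6, -1] -> [37, -14, -9] -> [42, -9, -4] -> 29
  [-14, 17, -4, -6, 17, -24, -41, 0, -33] -> [-22, 9, -12, -14, 9, -32, -49, -8, -41] -> [-17, 14, -7, -9, 14, -27, -44, -3, -36] -> -115
  [22, -19, -32] -> [14, -27, -40] -> [19, -22, -35] -> -38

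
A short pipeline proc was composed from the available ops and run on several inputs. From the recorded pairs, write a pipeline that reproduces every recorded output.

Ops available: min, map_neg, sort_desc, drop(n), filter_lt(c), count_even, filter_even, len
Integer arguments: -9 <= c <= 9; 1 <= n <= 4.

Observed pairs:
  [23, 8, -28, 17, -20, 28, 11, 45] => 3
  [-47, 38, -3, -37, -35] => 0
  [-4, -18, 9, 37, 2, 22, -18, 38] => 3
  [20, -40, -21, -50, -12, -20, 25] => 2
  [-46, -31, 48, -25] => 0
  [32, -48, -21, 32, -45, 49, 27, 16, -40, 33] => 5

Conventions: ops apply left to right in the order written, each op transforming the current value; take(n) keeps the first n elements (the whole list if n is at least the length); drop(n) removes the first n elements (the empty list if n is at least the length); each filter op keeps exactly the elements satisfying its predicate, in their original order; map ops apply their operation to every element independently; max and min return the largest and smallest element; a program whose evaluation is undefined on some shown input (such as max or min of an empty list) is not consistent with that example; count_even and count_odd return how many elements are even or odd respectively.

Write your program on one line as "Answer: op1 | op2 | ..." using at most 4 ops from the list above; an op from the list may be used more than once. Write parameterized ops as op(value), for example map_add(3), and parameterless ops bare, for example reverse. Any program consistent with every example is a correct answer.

map_neg | drop(4) | drop(1) | len

Check, running the answer program on each example:
  [23, 8, -28, 17, -20, 28, 11, 45] -> [-23, -8, 28, -17, 20, -28, -11, -45] -> [20, -28, -11, -45] -> [-28, -11, -45] -> 3
  [-47, 38, -3, -37, -35] -> [47, -38, 3, 37, 35] -> [35] -> [] -> 0
  [-4, -18, 9, 37, 2, 22, -18, 38] -> [4, 18, -9, -37, -2, -22, 18, -38] -> [-2, -22, 18, -38] -> [-22, 18, -38] -> 3
  [20, -40, -21, -50, -12, -20, 25] -> [-20, 40, 21, 50, 12, 20, -25] -> [12, 20, -25] -> [20, -25] -> 2
  [-46, -31, 48, -25] -> [46, 31, -48, 25] -> [] -> [] -> 0
  [32, -48, -21, 32, -45, 49, 27, 16, -40, 33] -> [-32, 48, 21, -32, 45, -49, -27, -16, 40, -33] -> [45, -49, -27, -16, 40, -33] -> [-49, -27, -16, 40, -33] -> 5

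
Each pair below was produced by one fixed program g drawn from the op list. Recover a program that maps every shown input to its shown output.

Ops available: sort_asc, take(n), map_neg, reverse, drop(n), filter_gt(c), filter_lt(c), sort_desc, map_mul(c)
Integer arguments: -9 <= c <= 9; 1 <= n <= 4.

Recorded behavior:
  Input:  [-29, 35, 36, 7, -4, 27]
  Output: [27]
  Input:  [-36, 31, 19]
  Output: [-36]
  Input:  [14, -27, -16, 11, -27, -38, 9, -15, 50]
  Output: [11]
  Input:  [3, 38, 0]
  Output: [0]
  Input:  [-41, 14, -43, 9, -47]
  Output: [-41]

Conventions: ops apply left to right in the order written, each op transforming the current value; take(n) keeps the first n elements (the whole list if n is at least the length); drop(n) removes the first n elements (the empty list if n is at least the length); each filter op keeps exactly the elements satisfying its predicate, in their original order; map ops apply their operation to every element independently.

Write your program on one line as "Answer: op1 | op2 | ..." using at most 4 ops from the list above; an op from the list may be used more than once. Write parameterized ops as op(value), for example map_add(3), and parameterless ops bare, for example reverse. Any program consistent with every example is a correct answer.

sort_desc | drop(2) | take(1)

Check, running the answer program on each example:
  [-29, 35, 36, 7, -4, 27] -> [36, 35, 27, 7, -4, -29] -> [27, 7, -4, -29] -> [27]
  [-36, 31, 19] -> [31, 19, -36] -> [-36] -> [-36]
  [14, -27, -16, 11, -27, -38, 9, -15, 50] -> [50, 14, 11, 9, -15, -16, -27, -27, -38] -> [11, 9, -15, -16, -27, -27, -38] -> [11]
  [3, 38, 0] -> [38, 3, 0] -> [0] -> [0]
  [-41, 14, -43, 9, -47] -> [14, 9, -41, -43, -47] -> [-41, -43, -47] -> [-41]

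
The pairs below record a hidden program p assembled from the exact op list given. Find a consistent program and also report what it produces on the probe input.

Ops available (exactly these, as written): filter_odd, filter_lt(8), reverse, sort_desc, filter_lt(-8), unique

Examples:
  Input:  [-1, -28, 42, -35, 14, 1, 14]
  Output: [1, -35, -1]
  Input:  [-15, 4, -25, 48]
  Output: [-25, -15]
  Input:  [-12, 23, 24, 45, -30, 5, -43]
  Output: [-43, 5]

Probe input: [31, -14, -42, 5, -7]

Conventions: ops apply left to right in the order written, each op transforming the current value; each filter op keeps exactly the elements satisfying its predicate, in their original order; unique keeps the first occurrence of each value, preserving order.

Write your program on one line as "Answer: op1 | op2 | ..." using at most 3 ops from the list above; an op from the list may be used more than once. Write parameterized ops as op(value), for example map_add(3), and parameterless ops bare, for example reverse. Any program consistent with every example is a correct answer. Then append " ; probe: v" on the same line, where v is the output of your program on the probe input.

filter_odd | reverse | filter_lt(8) ; probe: [-7, 5]

Check, running the answer program on each example:
  [-1, -28, 42, -35, 14, 1, 14] -> [-1, -35, 1] -> [1, -35, -1] -> [1, -35, -1]
  [-15, 4, -25, 48] -> [-15, -25] -> [-25, -15] -> [-25, -15]
  [-12, 23, 24, 45, -30, 5, -43] -> [23, 45, 5, -43] -> [-43, 5, 45, 23] -> [-43, 5]
  probe: [31, -14, -42, 5, -7] -> [31, 5, -7] -> [-7, 5, 31] -> [-7, 5]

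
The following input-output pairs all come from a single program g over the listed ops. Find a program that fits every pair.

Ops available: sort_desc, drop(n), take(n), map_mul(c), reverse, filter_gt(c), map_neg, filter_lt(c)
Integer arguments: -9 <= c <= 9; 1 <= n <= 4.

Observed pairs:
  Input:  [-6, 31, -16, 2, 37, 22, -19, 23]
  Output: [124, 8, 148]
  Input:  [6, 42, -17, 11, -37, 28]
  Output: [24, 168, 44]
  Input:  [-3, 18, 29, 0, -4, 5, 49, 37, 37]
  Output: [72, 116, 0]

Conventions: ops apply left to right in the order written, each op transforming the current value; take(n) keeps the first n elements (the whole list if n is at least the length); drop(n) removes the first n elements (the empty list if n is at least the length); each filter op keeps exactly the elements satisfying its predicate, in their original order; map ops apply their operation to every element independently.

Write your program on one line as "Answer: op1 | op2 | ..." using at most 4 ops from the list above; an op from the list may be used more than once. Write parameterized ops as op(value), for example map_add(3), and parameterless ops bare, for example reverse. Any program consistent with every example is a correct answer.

map_mul(4) | filter_gt(-1) | take(4) | take(3)

Check, running the answer program on each example:
  [-6, 31, -16, 2, 37, 22, -19, 23] -> [-24, 124, -64, 8, 148, 88, -76, 92] -> [124, 8, 148, 88, 92] -> [124, 8, 148, 88] -> [124, 8, 148]
  [6, 42, -17, 11, -37, 28] -> [24, 168, -68, 44, -148, 112] -> [24, 168, 44, 112] -> [24, 168, 44, 112] -> [24, 168, 44]
  [-3, 18, 29, 0, -4, 5, 49, 37, 37] -> [-12, 72, 116, 0, -16, 20, 196, 148, 148] -> [72, 116, 0, 20, 196, 148, 148] -> [72, 116, 0, 20] -> [72, 116, 0]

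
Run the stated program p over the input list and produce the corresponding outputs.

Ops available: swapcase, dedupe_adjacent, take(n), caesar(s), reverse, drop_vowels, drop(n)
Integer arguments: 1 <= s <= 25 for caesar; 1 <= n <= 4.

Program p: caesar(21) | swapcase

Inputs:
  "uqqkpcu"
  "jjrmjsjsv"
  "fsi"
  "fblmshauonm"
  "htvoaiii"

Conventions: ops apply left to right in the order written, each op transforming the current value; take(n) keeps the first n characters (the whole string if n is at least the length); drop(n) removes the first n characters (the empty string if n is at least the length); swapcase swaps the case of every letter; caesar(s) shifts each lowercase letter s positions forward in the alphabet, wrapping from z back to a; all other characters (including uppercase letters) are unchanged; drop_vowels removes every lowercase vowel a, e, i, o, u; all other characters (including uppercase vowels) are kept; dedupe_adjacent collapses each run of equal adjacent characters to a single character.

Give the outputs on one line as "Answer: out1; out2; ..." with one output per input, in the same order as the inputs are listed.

Execution, op by op:
  "uqqkpcu" -> "pllfkxp" -> "PLLFKXP"
  "jjrmjsjsv" -> "eemhenenq" -> "EEMHENENQ"
  "fsi" -> "and" -> "AND"
  "fblmshauonm" -> "awghncvpjih" -> "AWGHNCVPJIH"
  "htvoaiii" -> "coqjvddd" -> "COQJVDDD"

"PLLFKXP"; "EEMHENENQ"; "AND"; "AWGHNCVPJIH"; "COQJVDDD"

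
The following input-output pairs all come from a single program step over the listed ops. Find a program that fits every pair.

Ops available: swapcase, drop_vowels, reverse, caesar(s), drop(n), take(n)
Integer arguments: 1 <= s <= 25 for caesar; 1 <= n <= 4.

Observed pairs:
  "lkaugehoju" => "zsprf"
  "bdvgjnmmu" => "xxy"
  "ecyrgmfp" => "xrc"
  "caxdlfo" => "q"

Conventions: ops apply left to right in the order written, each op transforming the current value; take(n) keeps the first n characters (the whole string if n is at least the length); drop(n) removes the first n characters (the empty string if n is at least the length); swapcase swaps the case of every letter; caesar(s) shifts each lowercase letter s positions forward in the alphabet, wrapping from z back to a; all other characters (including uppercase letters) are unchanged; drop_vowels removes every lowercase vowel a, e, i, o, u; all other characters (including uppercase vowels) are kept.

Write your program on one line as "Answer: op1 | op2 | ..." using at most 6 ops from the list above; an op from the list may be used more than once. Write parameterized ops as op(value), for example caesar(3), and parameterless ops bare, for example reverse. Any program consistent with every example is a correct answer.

caesar(11) | drop_vowels | drop(1) | drop(2) | reverse | drop(1)

Check, running the answer program on each example:
  "lkaugehoju" -> "wvlfrpszuf" -> "wvlfrpszf" -> "vlfrpszf" -> "frpszf" -> "fzsprf" -> "zsprf"
  "bdvgjnmmu" -> "mogruyxxf" -> "mgryxxf" -> "gryxxf" -> "yxxf" -> "fxxy" -> "xxy"
  "ecyrgmfp" -> "pnjcrxqa" -> "pnjcrxq" -> "njcrxq" -> "crxq" -> "qxrc" -> "xrc"
  "caxdlfo" -> "nliowqz" -> "nlwqz" -> "lwqz" -> "qz" -> "zq" -> "q"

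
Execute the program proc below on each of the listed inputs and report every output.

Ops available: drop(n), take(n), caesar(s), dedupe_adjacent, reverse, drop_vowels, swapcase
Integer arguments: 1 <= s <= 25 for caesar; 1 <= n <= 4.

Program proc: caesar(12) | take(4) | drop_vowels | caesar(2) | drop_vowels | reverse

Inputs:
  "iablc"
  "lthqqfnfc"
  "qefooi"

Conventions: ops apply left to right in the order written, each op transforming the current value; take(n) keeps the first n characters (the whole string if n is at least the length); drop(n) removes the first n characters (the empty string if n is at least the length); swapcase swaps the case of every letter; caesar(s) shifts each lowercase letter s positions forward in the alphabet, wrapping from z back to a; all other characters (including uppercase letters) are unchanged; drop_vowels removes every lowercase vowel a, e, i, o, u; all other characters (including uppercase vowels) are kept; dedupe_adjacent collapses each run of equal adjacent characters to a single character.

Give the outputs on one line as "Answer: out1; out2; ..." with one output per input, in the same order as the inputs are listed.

"zp"; "vhz"; "ts"

Execution, op by op:
  "iablc" -> "umnxo" -> "umnx" -> "mnx" -> "opz" -> "pz" -> "zp"
  "lthqqfnfc" -> "xftccrzro" -> "xftc" -> "xftc" -> "zhve" -> "zhv" -> "vhz"
  "qefooi" -> "cqraau" -> "cqra" -> "cqr" -> "est" -> "st" -> "ts"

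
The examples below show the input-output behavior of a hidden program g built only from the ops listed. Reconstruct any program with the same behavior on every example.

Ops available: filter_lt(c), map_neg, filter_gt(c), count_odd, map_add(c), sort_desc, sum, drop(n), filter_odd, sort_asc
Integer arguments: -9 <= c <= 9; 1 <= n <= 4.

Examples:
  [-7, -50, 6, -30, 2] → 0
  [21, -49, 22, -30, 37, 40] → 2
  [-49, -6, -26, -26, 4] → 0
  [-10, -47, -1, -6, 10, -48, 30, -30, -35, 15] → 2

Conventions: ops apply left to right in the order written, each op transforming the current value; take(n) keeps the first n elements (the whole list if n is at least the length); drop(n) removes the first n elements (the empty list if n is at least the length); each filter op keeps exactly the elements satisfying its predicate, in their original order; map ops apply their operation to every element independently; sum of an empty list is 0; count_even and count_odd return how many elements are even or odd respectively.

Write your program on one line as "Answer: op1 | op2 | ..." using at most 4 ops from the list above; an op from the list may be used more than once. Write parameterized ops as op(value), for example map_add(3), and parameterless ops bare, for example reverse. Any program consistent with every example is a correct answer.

filter_gt(8) | map_add(6) | map_add(9) | count_odd

Check, running the answer program on each example:
  [-7, -50, 6, -30, 2] -> [] -> [] -> [] -> 0
  [21, -49, 22, -30, 37, 40] -> [21, 22, 37, 40] -> [27, 28, 43, 46] -> [36, 37, 52, 55] -> 2
  [-49, -6, -26, -26, 4] -> [] -> [] -> [] -> 0
  [-10, -47, -1, -6, 10, -48, 30, -30, -35, 15] -> [10, 30, 15] -> [16, 36, 21] -> [25, 45, 30] -> 2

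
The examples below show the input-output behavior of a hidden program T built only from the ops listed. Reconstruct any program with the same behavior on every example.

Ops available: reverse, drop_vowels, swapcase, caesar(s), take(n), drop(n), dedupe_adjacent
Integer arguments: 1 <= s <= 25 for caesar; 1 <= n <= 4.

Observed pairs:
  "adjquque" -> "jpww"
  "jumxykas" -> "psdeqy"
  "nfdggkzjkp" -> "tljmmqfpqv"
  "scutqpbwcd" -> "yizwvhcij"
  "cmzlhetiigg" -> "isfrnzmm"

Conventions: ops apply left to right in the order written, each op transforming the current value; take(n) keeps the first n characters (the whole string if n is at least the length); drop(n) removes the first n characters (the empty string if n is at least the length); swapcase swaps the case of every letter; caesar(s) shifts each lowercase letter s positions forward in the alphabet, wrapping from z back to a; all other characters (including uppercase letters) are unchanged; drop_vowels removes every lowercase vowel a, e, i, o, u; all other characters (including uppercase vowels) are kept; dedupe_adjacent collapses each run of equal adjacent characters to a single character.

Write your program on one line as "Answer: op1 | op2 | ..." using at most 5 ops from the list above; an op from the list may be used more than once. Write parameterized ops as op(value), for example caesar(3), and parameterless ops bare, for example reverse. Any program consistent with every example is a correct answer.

drop_vowels | caesar(11) | caesar(13) | caesar(24) | caesar(10)

Check, running the answer program on each example:
  "adjquque" -> "djqq" -> "oubb" -> "bhoo" -> "zfmm" -> "jpww"
  "jumxykas" -> "jmxyks" -> "uxijvd" -> "hkvwiq" -> "fitugo" -> "psdeqy"
  "nfdggkzjkp" -> "nfdggkzjkp" -> "yqorrvkuva" -> "ldbeeixhin" -> "jbzccgvfgl" -> "tljmmqfpqv"
  "scutqpbwcd" -> "sctqpbwcd" -> "dnebamhno" -> "qaronzuab" -> "oypmlxsyz" -> "yizwvhcij"
  "cmzlhetiigg" -> "cmzlhtgg" -> "nxkwserr" -> "akxjfree" -> "yivhdpcc" -> "isfrnzmm"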